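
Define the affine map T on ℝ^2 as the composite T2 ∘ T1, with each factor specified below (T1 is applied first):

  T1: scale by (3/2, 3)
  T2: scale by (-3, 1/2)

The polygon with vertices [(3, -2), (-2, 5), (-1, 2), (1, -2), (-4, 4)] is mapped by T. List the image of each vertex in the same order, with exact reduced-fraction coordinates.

image vertices: (-27/2, -3), (9, 15/2), (9/2, 3), (-9/2, -3), (18, 6)

T1 scale by (3/2, 3): (3, -2) → (9/2, -6); (-2, 5) → (-3, 15); (-1, 2) → (-3/2, 6); (1, -2) → (3/2, -6); (-4, 4) → (-6, 12)
T2 scale by (-3, 1/2): (9/2, -6) → (-27/2, -3); (-3, 15) → (9, 15/2); (-3/2, 6) → (9/2, 3); (3/2, -6) → (-9/2, -3); (-6, 12) → (18, 6)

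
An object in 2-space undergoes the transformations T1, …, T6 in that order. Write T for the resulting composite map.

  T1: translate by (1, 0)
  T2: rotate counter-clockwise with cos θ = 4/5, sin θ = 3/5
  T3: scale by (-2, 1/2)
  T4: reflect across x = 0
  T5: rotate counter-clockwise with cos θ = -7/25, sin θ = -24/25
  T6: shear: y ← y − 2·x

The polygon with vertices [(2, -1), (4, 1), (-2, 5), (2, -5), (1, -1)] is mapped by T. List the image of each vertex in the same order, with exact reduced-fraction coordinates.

T1 translate by (1, 0): (2, -1) → (3, -1); (4, 1) → (5, 1); (-2, 5) → (-1, 5); (2, -5) → (3, -5); (1, -1) → (2, -1)
T2 rotate counter-clockwise with cos θ = 4/5, sin θ = 3/5: (3, -1) → (3, 1); (5, 1) → (17/5, 19/5); (-1, 5) → (-19/5, 17/5); (3, -5) → (27/5, -11/5); (2, -1) → (11/5, 2/5)
T3 scale by (-2, 1/2): (3, 1) → (-6, 1/2); (17/5, 19/5) → (-34/5, 19/10); (-19/5, 17/5) → (38/5, 17/10); (27/5, -11/5) → (-54/5, -11/10); (11/5, 2/5) → (-22/5, 1/5)
T4 reflect across x = 0: (-6, 1/2) → (6, 1/2); (-34/5, 19/10) → (34/5, 19/10); (38/5, 17/10) → (-38/5, 17/10); (-54/5, -11/10) → (54/5, -11/10); (-22/5, 1/5) → (22/5, 1/5)
T5 rotate counter-clockwise with cos θ = -7/25, sin θ = -24/25: (6, 1/2) → (-6/5, -59/10); (34/5, 19/10) → (-2/25, -353/50); (-38/5, 17/10) → (94/25, 341/50); (54/5, -11/10) → (-102/25, -503/50); (22/5, 1/5) → (-26/25, -107/25)
T6 shear: y ← y − 2·x: (-6/5, -59/10) → (-6/5, -7/2); (-2/25, -353/50) → (-2/25, -69/10); (94/25, 341/50) → (94/25, -7/10); (-102/25, -503/50) → (-102/25, -19/10); (-26/25, -107/25) → (-26/25, -11/5)

image vertices: (-6/5, -7/2), (-2/25, -69/10), (94/25, -7/10), (-102/25, -19/10), (-26/25, -11/5)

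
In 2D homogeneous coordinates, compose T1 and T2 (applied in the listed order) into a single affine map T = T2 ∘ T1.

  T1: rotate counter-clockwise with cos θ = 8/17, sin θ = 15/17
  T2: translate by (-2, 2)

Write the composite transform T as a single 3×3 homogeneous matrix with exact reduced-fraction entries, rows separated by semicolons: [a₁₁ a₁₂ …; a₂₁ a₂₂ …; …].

T = [8/17 -15/17 -2; 15/17 8/17 2; 0 0 1]

T1 = [8/17 -15/17 0; 15/17 8/17 0; 0 0 1]
T2·T1 = [8/17 -15/17 -2; 15/17 8/17 2; 0 0 1]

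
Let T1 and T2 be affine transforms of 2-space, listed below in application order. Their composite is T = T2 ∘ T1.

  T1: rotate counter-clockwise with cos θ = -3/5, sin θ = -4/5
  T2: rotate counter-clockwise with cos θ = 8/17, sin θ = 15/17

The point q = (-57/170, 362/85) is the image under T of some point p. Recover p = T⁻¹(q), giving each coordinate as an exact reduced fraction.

T1 = [-3/5 4/5 0; -4/5 -3/5 0; 0 0 1]
T2·T1 = [36/85 77/85 0; -77/85 36/85 0; 0 0 1]
det M = 1; M⁻¹ = [36/85 -77/85 0; 77/85 36/85 0; 0 0 1]
M⁻¹ · (-57/170, 362/85)ᵀ = (-4, 3/2)ᵀ

p = (-4, 3/2)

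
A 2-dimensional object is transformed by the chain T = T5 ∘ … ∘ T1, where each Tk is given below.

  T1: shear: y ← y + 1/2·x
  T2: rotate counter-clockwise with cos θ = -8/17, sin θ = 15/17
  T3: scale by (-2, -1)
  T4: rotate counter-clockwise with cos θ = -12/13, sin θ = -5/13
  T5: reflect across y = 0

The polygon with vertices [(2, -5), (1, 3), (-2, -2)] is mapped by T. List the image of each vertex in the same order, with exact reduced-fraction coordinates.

image vertices: (746/221, -1184/221), (-1387/221, 761/221), (1494/221, -538/221)

T1 shear: y ← y + 1/2·x: (2, -5) → (2, -4); (1, 3) → (1, 7/2); (-2, -2) → (-2, -3)
T2 rotate counter-clockwise with cos θ = -8/17, sin θ = 15/17: (2, -4) → (44/17, 62/17); (1, 7/2) → (-121/34, -13/17); (-2, -3) → (61/17, -6/17)
T3 scale by (-2, -1): (44/17, 62/17) → (-88/17, -62/17); (-121/34, -13/17) → (121/17, 13/17); (61/17, -6/17) → (-122/17, 6/17)
T4 rotate counter-clockwise with cos θ = -12/13, sin θ = -5/13: (-88/17, -62/17) → (746/221, 1184/221); (121/17, 13/17) → (-1387/221, -761/221); (-122/17, 6/17) → (1494/221, 538/221)
T5 reflect across y = 0: (746/221, 1184/221) → (746/221, -1184/221); (-1387/221, -761/221) → (-1387/221, 761/221); (1494/221, 538/221) → (1494/221, -538/221)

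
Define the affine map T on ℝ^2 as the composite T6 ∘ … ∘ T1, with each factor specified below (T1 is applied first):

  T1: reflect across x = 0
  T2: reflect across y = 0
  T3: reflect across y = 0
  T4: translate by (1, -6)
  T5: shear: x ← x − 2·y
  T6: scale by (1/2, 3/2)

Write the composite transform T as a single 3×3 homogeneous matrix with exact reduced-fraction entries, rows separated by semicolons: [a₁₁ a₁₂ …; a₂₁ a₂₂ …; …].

T = [-1/2 -1 13/2; 0 3/2 -9; 0 0 1]

T1 = [-1 0 0; 0 1 0; 0 0 1]
T2·T1 = [-1 0 0; 0 -1 0; 0 0 1]
T3·…·T1 = [-1 0 0; 0 1 0; 0 0 1]
T4·…·T1 = [-1 0 1; 0 1 -6; 0 0 1]
T5·…·T1 = [-1 -2 13; 0 1 -6; 0 0 1]
T6·…·T1 = [-1/2 -1 13/2; 0 3/2 -9; 0 0 1]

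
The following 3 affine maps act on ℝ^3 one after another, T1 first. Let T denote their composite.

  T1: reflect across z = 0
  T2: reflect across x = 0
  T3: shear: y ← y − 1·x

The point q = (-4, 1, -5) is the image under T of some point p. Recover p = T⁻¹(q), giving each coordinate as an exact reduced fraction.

T1 = [1 0 0 0; 0 1 0 0; 0 0 -1 0; 0 0 0 1]
T2·T1 = [-1 0 0 0; 0 1 0 0; 0 0 -1 0; 0 0 0 1]
T3·…·T1 = [-1 0 0 0; 1 1 0 0; 0 0 -1 0; 0 0 0 1]
det M = 1; M⁻¹ = [-1 0 0 0; 1 1 0 0; 0 0 -1 0; 0 0 0 1]
M⁻¹ · (-4, 1, -5)ᵀ = (4, -3, 5)ᵀ

p = (4, -3, 5)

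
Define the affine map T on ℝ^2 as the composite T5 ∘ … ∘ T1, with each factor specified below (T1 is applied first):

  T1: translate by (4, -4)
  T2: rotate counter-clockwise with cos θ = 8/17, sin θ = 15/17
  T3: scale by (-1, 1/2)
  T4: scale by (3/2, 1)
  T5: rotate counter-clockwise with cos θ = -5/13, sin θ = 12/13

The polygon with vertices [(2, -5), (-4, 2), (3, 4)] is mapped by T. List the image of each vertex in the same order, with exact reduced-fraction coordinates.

image vertices: (2529/442, -3339/221), (321/221, -500/221), (-210/221, -2541/442)

T1 translate by (4, -4): (2, -5) → (6, -9); (-4, 2) → (0, -2); (3, 4) → (7, 0)
T2 rotate counter-clockwise with cos θ = 8/17, sin θ = 15/17: (6, -9) → (183/17, 18/17); (0, -2) → (30/17, -16/17); (7, 0) → (56/17, 105/17)
T3 scale by (-1, 1/2): (183/17, 18/17) → (-183/17, 9/17); (30/17, -16/17) → (-30/17, -8/17); (56/17, 105/17) → (-56/17, 105/34)
T4 scale by (3/2, 1): (-183/17, 9/17) → (-549/34, 9/17); (-30/17, -8/17) → (-45/17, -8/17); (-56/17, 105/34) → (-84/17, 105/34)
T5 rotate counter-clockwise with cos θ = -5/13, sin θ = 12/13: (-549/34, 9/17) → (2529/442, -3339/221); (-45/17, -8/17) → (321/221, -500/221); (-84/17, 105/34) → (-210/221, -2541/442)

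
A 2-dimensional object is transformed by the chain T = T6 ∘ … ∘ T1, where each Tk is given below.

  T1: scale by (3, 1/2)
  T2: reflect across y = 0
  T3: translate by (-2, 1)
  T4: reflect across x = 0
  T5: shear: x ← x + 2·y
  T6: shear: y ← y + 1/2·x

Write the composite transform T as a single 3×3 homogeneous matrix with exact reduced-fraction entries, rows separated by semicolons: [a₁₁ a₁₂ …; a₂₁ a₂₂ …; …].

T = [-3 -1 4; -3/2 -1 3; 0 0 1]

T1 = [3 0 0; 0 1/2 0; 0 0 1]
T2·T1 = [3 0 0; 0 -1/2 0; 0 0 1]
T3·…·T1 = [3 0 -2; 0 -1/2 1; 0 0 1]
T4·…·T1 = [-3 0 2; 0 -1/2 1; 0 0 1]
T5·…·T1 = [-3 -1 4; 0 -1/2 1; 0 0 1]
T6·…·T1 = [-3 -1 4; -3/2 -1 3; 0 0 1]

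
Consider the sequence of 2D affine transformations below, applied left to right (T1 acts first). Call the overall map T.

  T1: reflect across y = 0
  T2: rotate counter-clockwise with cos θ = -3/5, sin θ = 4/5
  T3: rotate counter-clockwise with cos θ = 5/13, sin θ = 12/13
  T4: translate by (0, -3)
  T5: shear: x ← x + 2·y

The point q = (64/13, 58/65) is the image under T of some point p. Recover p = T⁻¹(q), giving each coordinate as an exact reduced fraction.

p = (-4, 3)

T1 = [1 0 0; 0 -1 0; 0 0 1]
T2·T1 = [-3/5 4/5 0; 4/5 3/5 0; 0 0 1]
T3·…·T1 = [-63/65 -16/65 0; -16/65 63/65 0; 0 0 1]
T4·…·T1 = [-63/65 -16/65 0; -16/65 63/65 -3; 0 0 1]
T5·…·T1 = [-19/13 22/13 -6; -16/65 63/65 -3; 0 0 1]
det M = -1; M⁻¹ = [-63/65 22/13 -48/65; -16/65 19/13 189/65; 0 0 1]
M⁻¹ · (64/13, 58/65)ᵀ = (-4, 3)ᵀ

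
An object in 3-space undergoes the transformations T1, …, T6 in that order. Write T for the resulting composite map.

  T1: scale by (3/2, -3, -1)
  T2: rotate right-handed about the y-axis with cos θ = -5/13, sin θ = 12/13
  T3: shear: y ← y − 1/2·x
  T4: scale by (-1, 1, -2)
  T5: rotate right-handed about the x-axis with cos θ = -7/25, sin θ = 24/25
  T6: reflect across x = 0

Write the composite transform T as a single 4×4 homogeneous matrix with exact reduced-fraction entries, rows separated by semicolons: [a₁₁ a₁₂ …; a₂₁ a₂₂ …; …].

T = [-15/26 0 -12/13 0; -3561/1300 21/25 198/325 0; -162/325 -72/25 214/325 0; 0 0 0 1]

T1 = [3/2 0 0 0; 0 -3 0 0; 0 0 -1 0; 0 0 0 1]
T2·T1 = [-15/26 0 -12/13 0; 0 -3 0 0; -18/13 0 5/13 0; 0 0 0 1]
T3·…·T1 = [-15/26 0 -12/13 0; 15/52 -3 6/13 0; -18/13 0 5/13 0; 0 0 0 1]
T4·…·T1 = [15/26 0 12/13 0; 15/52 -3 6/13 0; 36/13 0 -10/13 0; 0 0 0 1]
T5·…·T1 = [15/26 0 12/13 0; -3561/1300 21/25 198/325 0; -162/325 -72/25 214/325 0; 0 0 0 1]
T6·…·T1 = [-15/26 0 -12/13 0; -3561/1300 21/25 198/325 0; -162/325 -72/25 214/325 0; 0 0 0 1]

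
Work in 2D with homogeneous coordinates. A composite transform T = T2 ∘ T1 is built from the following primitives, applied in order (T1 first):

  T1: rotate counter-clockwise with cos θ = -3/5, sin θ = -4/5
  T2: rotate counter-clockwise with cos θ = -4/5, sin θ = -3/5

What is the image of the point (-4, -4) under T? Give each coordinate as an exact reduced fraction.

T(p) = (4, -4)

T1 rotate counter-clockwise with cos θ = -3/5, sin θ = -4/5: (-4, -4) → (-4/5, 28/5)
T2 rotate counter-clockwise with cos θ = -4/5, sin θ = -3/5: (-4/5, 28/5) → (4, -4)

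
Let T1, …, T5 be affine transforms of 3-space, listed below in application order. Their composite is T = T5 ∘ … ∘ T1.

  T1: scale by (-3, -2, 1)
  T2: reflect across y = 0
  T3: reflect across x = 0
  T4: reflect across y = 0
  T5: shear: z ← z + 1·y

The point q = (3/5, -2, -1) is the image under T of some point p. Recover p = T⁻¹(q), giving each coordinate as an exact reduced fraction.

T1 = [-3 0 0 0; 0 -2 0 0; 0 0 1 0; 0 0 0 1]
T2·T1 = [-3 0 0 0; 0 2 0 0; 0 0 1 0; 0 0 0 1]
T3·…·T1 = [3 0 0 0; 0 2 0 0; 0 0 1 0; 0 0 0 1]
T4·…·T1 = [3 0 0 0; 0 -2 0 0; 0 0 1 0; 0 0 0 1]
T5·…·T1 = [3 0 0 0; 0 -2 0 0; 0 -2 1 0; 0 0 0 1]
det M = -6; M⁻¹ = [1/3 0 0 0; 0 -1/2 0 0; 0 -1 1 0; 0 0 0 1]
M⁻¹ · (3/5, -2, -1)ᵀ = (1/5, 1, 1)ᵀ

p = (1/5, 1, 1)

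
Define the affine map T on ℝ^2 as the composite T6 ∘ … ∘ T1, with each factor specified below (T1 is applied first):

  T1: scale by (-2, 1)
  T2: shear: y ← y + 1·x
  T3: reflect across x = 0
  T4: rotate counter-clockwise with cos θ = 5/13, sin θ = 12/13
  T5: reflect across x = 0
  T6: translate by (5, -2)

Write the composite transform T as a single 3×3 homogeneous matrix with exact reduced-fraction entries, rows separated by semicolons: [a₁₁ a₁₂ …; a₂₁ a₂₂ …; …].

T1 = [-2 0 0; 0 1 0; 0 0 1]
T2·T1 = [-2 0 0; -2 1 0; 0 0 1]
T3·…·T1 = [2 0 0; -2 1 0; 0 0 1]
T4·…·T1 = [34/13 -12/13 0; 14/13 5/13 0; 0 0 1]
T5·…·T1 = [-34/13 12/13 0; 14/13 5/13 0; 0 0 1]
T6·…·T1 = [-34/13 12/13 5; 14/13 5/13 -2; 0 0 1]

T = [-34/13 12/13 5; 14/13 5/13 -2; 0 0 1]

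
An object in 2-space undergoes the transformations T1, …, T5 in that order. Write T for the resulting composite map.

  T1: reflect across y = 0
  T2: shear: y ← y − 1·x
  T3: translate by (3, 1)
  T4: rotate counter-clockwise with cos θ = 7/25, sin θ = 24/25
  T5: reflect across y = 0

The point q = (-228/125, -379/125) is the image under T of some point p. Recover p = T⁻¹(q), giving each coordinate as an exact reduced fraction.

T1 = [1 0 0; 0 -1 0; 0 0 1]
T2·T1 = [1 0 0; -1 -1 0; 0 0 1]
T3·…·T1 = [1 0 3; -1 -1 1; 0 0 1]
T4·…·T1 = [31/25 24/25 -3/25; 17/25 -7/25 79/25; 0 0 1]
T5·…·T1 = [31/25 24/25 -3/25; -17/25 7/25 -79/25; 0 0 1]
det M = 1; M⁻¹ = [7/25 -24/25 -3; 17/25 31/25 4; 0 0 1]
M⁻¹ · (-228/125, -379/125)ᵀ = (-3/5, -1)ᵀ

p = (-3/5, -1)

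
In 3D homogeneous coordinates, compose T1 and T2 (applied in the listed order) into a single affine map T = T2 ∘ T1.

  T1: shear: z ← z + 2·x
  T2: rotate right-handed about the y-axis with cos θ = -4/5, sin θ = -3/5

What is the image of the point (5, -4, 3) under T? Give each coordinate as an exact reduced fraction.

T(p) = (-59/5, -4, -37/5)

T1 shear: z ← z + 2·x: (5, -4, 3) → (5, -4, 13)
T2 rotate right-handed about the y-axis with cos θ = -4/5, sin θ = -3/5: (5, -4, 13) → (-59/5, -4, -37/5)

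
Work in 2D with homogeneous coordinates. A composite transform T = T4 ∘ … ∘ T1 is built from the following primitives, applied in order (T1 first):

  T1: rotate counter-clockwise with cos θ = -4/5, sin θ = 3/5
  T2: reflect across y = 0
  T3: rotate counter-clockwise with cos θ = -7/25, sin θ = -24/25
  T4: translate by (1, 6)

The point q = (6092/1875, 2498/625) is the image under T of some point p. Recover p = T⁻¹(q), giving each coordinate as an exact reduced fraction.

p = (-8/3, 7/5)

T1 = [-4/5 -3/5 0; 3/5 -4/5 0; 0 0 1]
T2·T1 = [-4/5 -3/5 0; -3/5 4/5 0; 0 0 1]
T3·…·T1 = [-44/125 117/125 0; 117/125 44/125 0; 0 0 1]
T4·…·T1 = [-44/125 117/125 1; 117/125 44/125 6; 0 0 1]
det M = -1; M⁻¹ = [-44/125 117/125 -658/125; 117/125 44/125 -381/125; 0 0 1]
M⁻¹ · (6092/1875, 2498/625)ᵀ = (-8/3, 7/5)ᵀ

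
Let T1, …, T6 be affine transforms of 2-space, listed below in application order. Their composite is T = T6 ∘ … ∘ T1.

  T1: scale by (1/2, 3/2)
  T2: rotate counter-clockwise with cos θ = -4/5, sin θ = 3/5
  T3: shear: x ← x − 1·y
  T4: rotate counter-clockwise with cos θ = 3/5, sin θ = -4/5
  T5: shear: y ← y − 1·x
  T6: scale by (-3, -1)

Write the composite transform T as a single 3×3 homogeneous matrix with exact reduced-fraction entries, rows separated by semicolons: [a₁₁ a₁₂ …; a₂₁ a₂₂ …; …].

T1 = [1/2 0 0; 0 3/2 0; 0 0 1]
T2·T1 = [-2/5 -9/10 0; 3/10 -6/5 0; 0 0 1]
T3·…·T1 = [-7/10 3/10 0; 3/10 -6/5 0; 0 0 1]
T4·…·T1 = [-9/50 -39/50 0; 37/50 -24/25 0; 0 0 1]
T5·…·T1 = [-9/50 -39/50 0; 23/25 -9/50 0; 0 0 1]
T6·…·T1 = [27/50 117/50 0; -23/25 9/50 0; 0 0 1]

T = [27/50 117/50 0; -23/25 9/50 0; 0 0 1]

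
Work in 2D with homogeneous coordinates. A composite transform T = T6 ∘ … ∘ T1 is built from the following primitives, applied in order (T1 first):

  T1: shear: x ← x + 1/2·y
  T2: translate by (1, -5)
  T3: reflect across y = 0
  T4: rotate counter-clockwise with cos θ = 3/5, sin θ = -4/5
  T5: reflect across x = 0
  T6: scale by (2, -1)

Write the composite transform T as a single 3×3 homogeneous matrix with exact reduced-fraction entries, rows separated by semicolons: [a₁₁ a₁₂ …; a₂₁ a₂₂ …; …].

T1 = [1 1/2 0; 0 1 0; 0 0 1]
T2·T1 = [1 1/2 1; 0 1 -5; 0 0 1]
T3·…·T1 = [1 1/2 1; 0 -1 5; 0 0 1]
T4·…·T1 = [3/5 -1/2 23/5; -4/5 -1 11/5; 0 0 1]
T5·…·T1 = [-3/5 1/2 -23/5; -4/5 -1 11/5; 0 0 1]
T6·…·T1 = [-6/5 1 -46/5; 4/5 1 -11/5; 0 0 1]

T = [-6/5 1 -46/5; 4/5 1 -11/5; 0 0 1]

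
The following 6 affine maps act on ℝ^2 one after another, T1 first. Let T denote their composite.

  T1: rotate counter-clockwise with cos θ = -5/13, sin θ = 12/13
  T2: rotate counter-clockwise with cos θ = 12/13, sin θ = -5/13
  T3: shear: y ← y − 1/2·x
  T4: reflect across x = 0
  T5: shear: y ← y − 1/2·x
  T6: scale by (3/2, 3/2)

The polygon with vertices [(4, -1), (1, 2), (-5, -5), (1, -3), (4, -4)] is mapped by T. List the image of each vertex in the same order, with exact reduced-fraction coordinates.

T1 rotate counter-clockwise with cos θ = -5/13, sin θ = 12/13: (4, -1) → (-8/13, 53/13); (1, 2) → (-29/13, 2/13); (-5, -5) → (85/13, -35/13); (1, -3) → (31/13, 27/13); (4, -4) → (28/13, 68/13)
T2 rotate counter-clockwise with cos θ = 12/13, sin θ = -5/13: (-8/13, 53/13) → (1, 4); (-29/13, 2/13) → (-2, 1); (85/13, -35/13) → (5, -5); (31/13, 27/13) → (3, 1); (28/13, 68/13) → (4, 4)
T3 shear: y ← y − 1/2·x: (1, 4) → (1, 7/2); (-2, 1) → (-2, 2); (5, -5) → (5, -15/2); (3, 1) → (3, -1/2); (4, 4) → (4, 2)
T4 reflect across x = 0: (1, 7/2) → (-1, 7/2); (-2, 2) → (2, 2); (5, -15/2) → (-5, -15/2); (3, -1/2) → (-3, -1/2); (4, 2) → (-4, 2)
T5 shear: y ← y − 1/2·x: (-1, 7/2) → (-1, 4); (2, 2) → (2, 1); (-5, -15/2) → (-5, -5); (-3, -1/2) → (-3, 1); (-4, 2) → (-4, 4)
T6 scale by (3/2, 3/2): (-1, 4) → (-3/2, 6); (2, 1) → (3, 3/2); (-5, -5) → (-15/2, -15/2); (-3, 1) → (-9/2, 3/2); (-4, 4) → (-6, 6)

image vertices: (-3/2, 6), (3, 3/2), (-15/2, -15/2), (-9/2, 3/2), (-6, 6)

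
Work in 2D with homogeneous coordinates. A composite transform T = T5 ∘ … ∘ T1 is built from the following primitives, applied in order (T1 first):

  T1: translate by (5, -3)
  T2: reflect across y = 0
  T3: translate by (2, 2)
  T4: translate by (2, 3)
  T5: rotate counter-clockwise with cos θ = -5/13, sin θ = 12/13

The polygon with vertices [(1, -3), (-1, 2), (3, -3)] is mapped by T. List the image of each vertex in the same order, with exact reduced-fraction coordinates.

image vertices: (-14, 5), (-112/13, 66/13), (-192/13, 89/13)

T1 translate by (5, -3): (1, -3) → (6, -6); (-1, 2) → (4, -1); (3, -3) → (8, -6)
T2 reflect across y = 0: (6, -6) → (6, 6); (4, -1) → (4, 1); (8, -6) → (8, 6)
T3 translate by (2, 2): (6, 6) → (8, 8); (4, 1) → (6, 3); (8, 6) → (10, 8)
T4 translate by (2, 3): (8, 8) → (10, 11); (6, 3) → (8, 6); (10, 8) → (12, 11)
T5 rotate counter-clockwise with cos θ = -5/13, sin θ = 12/13: (10, 11) → (-14, 5); (8, 6) → (-112/13, 66/13); (12, 11) → (-192/13, 89/13)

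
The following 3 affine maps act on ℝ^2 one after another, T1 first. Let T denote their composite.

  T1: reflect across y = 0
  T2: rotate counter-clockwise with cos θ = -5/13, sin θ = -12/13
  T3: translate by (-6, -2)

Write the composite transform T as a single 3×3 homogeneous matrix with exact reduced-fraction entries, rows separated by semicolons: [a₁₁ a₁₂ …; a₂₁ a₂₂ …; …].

T = [-5/13 -12/13 -6; -12/13 5/13 -2; 0 0 1]

T1 = [1 0 0; 0 -1 0; 0 0 1]
T2·T1 = [-5/13 -12/13 0; -12/13 5/13 0; 0 0 1]
T3·…·T1 = [-5/13 -12/13 -6; -12/13 5/13 -2; 0 0 1]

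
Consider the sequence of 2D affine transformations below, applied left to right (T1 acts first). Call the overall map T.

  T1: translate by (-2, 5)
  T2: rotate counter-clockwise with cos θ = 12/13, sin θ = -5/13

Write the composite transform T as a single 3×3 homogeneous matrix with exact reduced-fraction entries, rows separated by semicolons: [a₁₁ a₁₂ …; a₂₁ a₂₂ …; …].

T1 = [1 0 -2; 0 1 5; 0 0 1]
T2·T1 = [12/13 5/13 1/13; -5/13 12/13 70/13; 0 0 1]

T = [12/13 5/13 1/13; -5/13 12/13 70/13; 0 0 1]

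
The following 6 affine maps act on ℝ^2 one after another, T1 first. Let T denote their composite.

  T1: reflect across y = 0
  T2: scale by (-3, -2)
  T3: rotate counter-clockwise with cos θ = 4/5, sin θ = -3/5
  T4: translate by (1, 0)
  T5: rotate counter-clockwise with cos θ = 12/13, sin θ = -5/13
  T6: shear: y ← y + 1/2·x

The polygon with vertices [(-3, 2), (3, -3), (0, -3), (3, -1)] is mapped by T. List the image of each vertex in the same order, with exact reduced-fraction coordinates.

T1 reflect across y = 0: (-3, 2) → (-3, -2); (3, -3) → (3, 3); (0, -3) → (0, 3); (3, -1) → (3, 1)
T2 scale by (-3, -2): (-3, -2) → (9, 4); (3, 3) → (-9, -6); (0, 3) → (0, -6); (3, 1) → (-9, -2)
T3 rotate counter-clockwise with cos θ = 4/5, sin θ = -3/5: (9, 4) → (48/5, -11/5); (-9, -6) → (-54/5, 3/5); (0, -6) → (-18/5, -24/5); (-9, -2) → (-42/5, 19/5)
T4 translate by (1, 0): (48/5, -11/5) → (53/5, -11/5); (-54/5, 3/5) → (-49/5, 3/5); (-18/5, -24/5) → (-13/5, -24/5); (-42/5, 19/5) → (-37/5, 19/5)
T5 rotate counter-clockwise with cos θ = 12/13, sin θ = -5/13: (53/5, -11/5) → (581/65, -397/65); (-49/5, 3/5) → (-573/65, 281/65); (-13/5, -24/5) → (-276/65, -223/65); (-37/5, 19/5) → (-349/65, 413/65)
T6 shear: y ← y + 1/2·x: (581/65, -397/65) → (581/65, -213/130); (-573/65, 281/65) → (-573/65, -11/130); (-276/65, -223/65) → (-276/65, -361/65); (-349/65, 413/65) → (-349/65, 477/130)

image vertices: (581/65, -213/130), (-573/65, -11/130), (-276/65, -361/65), (-349/65, 477/130)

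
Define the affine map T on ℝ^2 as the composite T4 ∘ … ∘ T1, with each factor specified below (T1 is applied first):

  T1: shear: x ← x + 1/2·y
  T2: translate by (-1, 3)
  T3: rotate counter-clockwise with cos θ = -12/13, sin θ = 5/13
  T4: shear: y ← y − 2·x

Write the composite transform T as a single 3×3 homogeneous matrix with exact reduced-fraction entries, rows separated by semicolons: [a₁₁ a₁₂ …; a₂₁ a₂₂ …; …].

T = [-12/13 -11/13 -3/13; 29/13 25/26 -35/13; 0 0 1]

T1 = [1 1/2 0; 0 1 0; 0 0 1]
T2·T1 = [1 1/2 -1; 0 1 3; 0 0 1]
T3·…·T1 = [-12/13 -11/13 -3/13; 5/13 -19/26 -41/13; 0 0 1]
T4·…·T1 = [-12/13 -11/13 -3/13; 29/13 25/26 -35/13; 0 0 1]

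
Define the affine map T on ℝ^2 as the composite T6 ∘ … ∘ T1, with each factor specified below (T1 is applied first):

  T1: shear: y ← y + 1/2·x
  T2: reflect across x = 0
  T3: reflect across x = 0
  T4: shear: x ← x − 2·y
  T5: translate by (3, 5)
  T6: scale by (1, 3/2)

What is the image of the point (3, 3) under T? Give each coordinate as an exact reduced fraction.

T1 shear: y ← y + 1/2·x: (3, 3) → (3, 9/2)
T2 reflect across x = 0: (3, 9/2) → (-3, 9/2)
T3 reflect across x = 0: (-3, 9/2) → (3, 9/2)
T4 shear: x ← x − 2·y: (3, 9/2) → (-6, 9/2)
T5 translate by (3, 5): (-6, 9/2) → (-3, 19/2)
T6 scale by (1, 3/2): (-3, 19/2) → (-3, 57/4)

T(p) = (-3, 57/4)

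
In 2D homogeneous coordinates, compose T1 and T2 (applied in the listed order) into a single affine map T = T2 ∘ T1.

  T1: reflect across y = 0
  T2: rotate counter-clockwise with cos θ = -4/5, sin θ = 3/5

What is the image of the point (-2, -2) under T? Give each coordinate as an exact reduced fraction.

T(p) = (2/5, -14/5)

T1 reflect across y = 0: (-2, -2) → (-2, 2)
T2 rotate counter-clockwise with cos θ = -4/5, sin θ = 3/5: (-2, 2) → (2/5, -14/5)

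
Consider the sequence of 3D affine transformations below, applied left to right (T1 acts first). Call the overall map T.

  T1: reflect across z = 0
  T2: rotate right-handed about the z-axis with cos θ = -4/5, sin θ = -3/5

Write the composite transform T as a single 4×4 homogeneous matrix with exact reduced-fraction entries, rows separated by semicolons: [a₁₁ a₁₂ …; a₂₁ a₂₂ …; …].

T = [-4/5 3/5 0 0; -3/5 -4/5 0 0; 0 0 -1 0; 0 0 0 1]

T1 = [1 0 0 0; 0 1 0 0; 0 0 -1 0; 0 0 0 1]
T2·T1 = [-4/5 3/5 0 0; -3/5 -4/5 0 0; 0 0 -1 0; 0 0 0 1]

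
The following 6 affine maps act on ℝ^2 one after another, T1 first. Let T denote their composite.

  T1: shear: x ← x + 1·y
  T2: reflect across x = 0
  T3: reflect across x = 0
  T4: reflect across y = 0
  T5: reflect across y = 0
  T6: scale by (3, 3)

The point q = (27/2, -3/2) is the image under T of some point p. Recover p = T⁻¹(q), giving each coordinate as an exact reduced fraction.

T1 = [1 1 0; 0 1 0; 0 0 1]
T2·T1 = [-1 -1 0; 0 1 0; 0 0 1]
T3·…·T1 = [1 1 0; 0 1 0; 0 0 1]
T4·…·T1 = [1 1 0; 0 -1 0; 0 0 1]
T5·…·T1 = [1 1 0; 0 1 0; 0 0 1]
T6·…·T1 = [3 3 0; 0 3 0; 0 0 1]
det M = 9; M⁻¹ = [1/3 -1/3 0; 0 1/3 0; 0 0 1]
M⁻¹ · (27/2, -3/2)ᵀ = (5, -1/2)ᵀ

p = (5, -1/2)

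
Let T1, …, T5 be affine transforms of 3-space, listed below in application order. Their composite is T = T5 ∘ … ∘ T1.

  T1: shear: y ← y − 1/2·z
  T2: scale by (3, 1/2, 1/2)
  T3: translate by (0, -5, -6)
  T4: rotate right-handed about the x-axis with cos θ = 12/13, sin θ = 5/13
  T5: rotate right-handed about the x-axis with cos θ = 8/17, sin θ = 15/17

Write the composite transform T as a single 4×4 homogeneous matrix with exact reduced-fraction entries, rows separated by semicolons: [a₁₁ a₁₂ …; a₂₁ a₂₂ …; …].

T = [3 0 0 0; 0 21/442 -461/884 1215/221; 0 110/221 -89/442 -1226/221; 0 0 0 1]

T1 = [1 0 0 0; 0 1 -1/2 0; 0 0 1 0; 0 0 0 1]
T2·T1 = [3 0 0 0; 0 1/2 -1/4 0; 0 0 1/2 0; 0 0 0 1]
T3·…·T1 = [3 0 0 0; 0 1/2 -1/4 -5; 0 0 1/2 -6; 0 0 0 1]
T4·…·T1 = [3 0 0 0; 0 6/13 -11/26 -30/13; 0 5/26 19/52 -97/13; 0 0 0 1]
T5·…·T1 = [3 0 0 0; 0 21/442 -461/884 1215/221; 0 110/221 -89/442 -1226/221; 0 0 0 1]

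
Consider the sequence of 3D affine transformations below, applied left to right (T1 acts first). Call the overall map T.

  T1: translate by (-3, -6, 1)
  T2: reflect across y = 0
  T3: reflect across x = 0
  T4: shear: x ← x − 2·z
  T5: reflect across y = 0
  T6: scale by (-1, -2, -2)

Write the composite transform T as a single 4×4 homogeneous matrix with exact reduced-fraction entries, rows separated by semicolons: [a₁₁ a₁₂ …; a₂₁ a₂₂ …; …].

T = [1 0 2 -1; 0 -2 0 12; 0 0 -2 -2; 0 0 0 1]

T1 = [1 0 0 -3; 0 1 0 -6; 0 0 1 1; 0 0 0 1]
T2·T1 = [1 0 0 -3; 0 -1 0 6; 0 0 1 1; 0 0 0 1]
T3·…·T1 = [-1 0 0 3; 0 -1 0 6; 0 0 1 1; 0 0 0 1]
T4·…·T1 = [-1 0 -2 1; 0 -1 0 6; 0 0 1 1; 0 0 0 1]
T5·…·T1 = [-1 0 -2 1; 0 1 0 -6; 0 0 1 1; 0 0 0 1]
T6·…·T1 = [1 0 2 -1; 0 -2 0 12; 0 0 -2 -2; 0 0 0 1]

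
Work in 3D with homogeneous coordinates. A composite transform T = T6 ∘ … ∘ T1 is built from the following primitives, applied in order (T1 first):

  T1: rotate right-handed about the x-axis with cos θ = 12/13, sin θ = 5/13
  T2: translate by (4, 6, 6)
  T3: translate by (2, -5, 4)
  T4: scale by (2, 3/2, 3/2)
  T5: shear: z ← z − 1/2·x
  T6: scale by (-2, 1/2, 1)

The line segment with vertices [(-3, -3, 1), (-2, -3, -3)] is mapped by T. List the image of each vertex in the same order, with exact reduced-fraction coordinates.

image vertices: (-12, -21/13, 303/26), (-16, -6/13, 133/26)

T1 rotate right-handed about the x-axis with cos θ = 12/13, sin θ = 5/13: (-3, -3, 1) → (-3, -41/13, -3/13); (-2, -3, -3) → (-2, -21/13, -51/13)
T2 translate by (4, 6, 6): (-3, -41/13, -3/13) → (1, 37/13, 75/13); (-2, -21/13, -51/13) → (2, 57/13, 27/13)
T3 translate by (2, -5, 4): (1, 37/13, 75/13) → (3, -28/13, 127/13); (2, 57/13, 27/13) → (4, -8/13, 79/13)
T4 scale by (2, 3/2, 3/2): (3, -28/13, 127/13) → (6, -42/13, 381/26); (4, -8/13, 79/13) → (8, -12/13, 237/26)
T5 shear: z ← z − 1/2·x: (6, -42/13, 381/26) → (6, -42/13, 303/26); (8, -12/13, 237/26) → (8, -12/13, 133/26)
T6 scale by (-2, 1/2, 1): (6, -42/13, 303/26) → (-12, -21/13, 303/26); (8, -12/13, 133/26) → (-16, -6/13, 133/26)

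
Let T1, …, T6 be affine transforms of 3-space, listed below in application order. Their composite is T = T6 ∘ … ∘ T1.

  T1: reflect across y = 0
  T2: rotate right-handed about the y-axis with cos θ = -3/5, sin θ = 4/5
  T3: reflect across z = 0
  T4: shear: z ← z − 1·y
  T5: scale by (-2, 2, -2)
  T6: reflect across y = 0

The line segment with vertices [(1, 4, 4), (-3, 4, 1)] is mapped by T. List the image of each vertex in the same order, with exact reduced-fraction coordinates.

T1 reflect across y = 0: (1, 4, 4) → (1, -4, 4); (-3, 4, 1) → (-3, -4, 1)
T2 rotate right-handed about the y-axis with cos θ = -3/5, sin θ = 4/5: (1, -4, 4) → (13/5, -4, -16/5); (-3, -4, 1) → (13/5, -4, 9/5)
T3 reflect across z = 0: (13/5, -4, -16/5) → (13/5, -4, 16/5); (13/5, -4, 9/5) → (13/5, -4, -9/5)
T4 shear: z ← z − 1·y: (13/5, -4, 16/5) → (13/5, -4, 36/5); (13/5, -4, -9/5) → (13/5, -4, 11/5)
T5 scale by (-2, 2, -2): (13/5, -4, 36/5) → (-26/5, -8, -72/5); (13/5, -4, 11/5) → (-26/5, -8, -22/5)
T6 reflect across y = 0: (-26/5, -8, -72/5) → (-26/5, 8, -72/5); (-26/5, -8, -22/5) → (-26/5, 8, -22/5)

image vertices: (-26/5, 8, -72/5), (-26/5, 8, -22/5)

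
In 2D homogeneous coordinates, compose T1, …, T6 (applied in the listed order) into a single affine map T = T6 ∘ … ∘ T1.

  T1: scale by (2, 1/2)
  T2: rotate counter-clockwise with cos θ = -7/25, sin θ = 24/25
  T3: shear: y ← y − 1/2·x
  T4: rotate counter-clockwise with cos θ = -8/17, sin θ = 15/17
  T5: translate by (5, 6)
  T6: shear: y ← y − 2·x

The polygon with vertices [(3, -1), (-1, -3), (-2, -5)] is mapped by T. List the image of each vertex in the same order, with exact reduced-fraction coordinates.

T1 scale by (2, 1/2): (3, -1) → (6, -1/2); (-1, -3) → (-2, -3/2); (-2, -5) → (-4, -5/2)
T2 rotate counter-clockwise with cos θ = -7/25, sin θ = 24/25: (6, -1/2) → (-6/5, 59/10); (-2, -3/2) → (2, -3/2); (-4, -5/2) → (88/25, -157/50)
T3 shear: y ← y − 1/2·x: (-6/5, 59/10) → (-6/5, 13/2); (2, -3/2) → (2, -5/2); (88/25, -157/50) → (88/25, -49/10)
T4 rotate counter-clockwise with cos θ = -8/17, sin θ = 15/17: (-6/5, 13/2) → (-879/170, -70/17); (2, -5/2) → (43/34, 50/17); (88/25, -49/10) → (2267/850, 92/17)
T5 translate by (5, 6): (-879/170, -70/17) → (-29/170, 32/17); (43/34, 50/17) → (213/34, 152/17); (2267/850, 92/17) → (6517/850, 194/17)
T6 shear: y ← y − 2·x: (-29/170, 32/17) → (-29/170, 189/85); (213/34, 152/17) → (213/34, -61/17); (6517/850, 194/17) → (6517/850, -1667/425)

image vertices: (-29/170, 189/85), (213/34, -61/17), (6517/850, -1667/425)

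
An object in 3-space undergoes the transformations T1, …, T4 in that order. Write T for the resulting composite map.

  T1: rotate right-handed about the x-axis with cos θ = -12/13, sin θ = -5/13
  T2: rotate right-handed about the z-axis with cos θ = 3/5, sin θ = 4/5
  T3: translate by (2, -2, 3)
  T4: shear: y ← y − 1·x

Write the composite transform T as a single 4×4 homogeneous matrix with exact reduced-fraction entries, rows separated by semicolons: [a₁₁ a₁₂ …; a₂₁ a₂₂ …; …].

T = [3/5 48/65 -4/13 2; 1/5 -84/65 7/13 -4; 0 -5/13 -12/13 3; 0 0 0 1]

T1 = [1 0 0 0; 0 -12/13 5/13 0; 0 -5/13 -12/13 0; 0 0 0 1]
T2·T1 = [3/5 48/65 -4/13 0; 4/5 -36/65 3/13 0; 0 -5/13 -12/13 0; 0 0 0 1]
T3·…·T1 = [3/5 48/65 -4/13 2; 4/5 -36/65 3/13 -2; 0 -5/13 -12/13 3; 0 0 0 1]
T4·…·T1 = [3/5 48/65 -4/13 2; 1/5 -84/65 7/13 -4; 0 -5/13 -12/13 3; 0 0 0 1]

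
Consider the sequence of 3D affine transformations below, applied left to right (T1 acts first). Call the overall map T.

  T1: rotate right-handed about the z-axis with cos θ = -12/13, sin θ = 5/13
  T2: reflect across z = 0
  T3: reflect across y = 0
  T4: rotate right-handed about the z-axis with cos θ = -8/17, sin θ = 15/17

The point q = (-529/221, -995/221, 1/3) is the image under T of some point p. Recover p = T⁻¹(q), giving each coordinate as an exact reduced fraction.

T1 = [-12/13 -5/13 0 0; 5/13 -12/13 0 0; 0 0 1 0; 0 0 0 1]
T2·T1 = [-12/13 -5/13 0 0; 5/13 -12/13 0 0; 0 0 -1 0; 0 0 0 1]
T3·…·T1 = [-12/13 -5/13 0 0; -5/13 12/13 0 0; 0 0 -1 0; 0 0 0 1]
T4·…·T1 = [171/221 -140/221 0 0; -140/221 -171/221 0 0; 0 0 -1 0; 0 0 0 1]
det M = 1; M⁻¹ = [171/221 -140/221 0 0; -140/221 -171/221 0 0; 0 0 -1 0; 0 0 0 1]
M⁻¹ · (-529/221, -995/221, 1/3)ᵀ = (1, 5, -1/3)ᵀ

p = (1, 5, -1/3)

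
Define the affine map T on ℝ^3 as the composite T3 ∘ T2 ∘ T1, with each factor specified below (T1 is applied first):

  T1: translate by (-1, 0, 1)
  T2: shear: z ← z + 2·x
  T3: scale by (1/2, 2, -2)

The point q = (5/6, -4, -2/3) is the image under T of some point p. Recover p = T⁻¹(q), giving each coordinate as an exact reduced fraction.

T1 = [1 0 0 -1; 0 1 0 0; 0 0 1 1; 0 0 0 1]
T2·T1 = [1 0 0 -1; 0 1 0 0; 2 0 1 -1; 0 0 0 1]
T3·…·T1 = [1/2 0 0 -1/2; 0 2 0 0; -4 0 -2 2; 0 0 0 1]
det M = -2; M⁻¹ = [2 0 0 1; 0 1/2 0 0; -4 0 -1/2 -1; 0 0 0 1]
M⁻¹ · (5/6, -4, -2/3)ᵀ = (8/3, -2, -4)ᵀ

p = (8/3, -2, -4)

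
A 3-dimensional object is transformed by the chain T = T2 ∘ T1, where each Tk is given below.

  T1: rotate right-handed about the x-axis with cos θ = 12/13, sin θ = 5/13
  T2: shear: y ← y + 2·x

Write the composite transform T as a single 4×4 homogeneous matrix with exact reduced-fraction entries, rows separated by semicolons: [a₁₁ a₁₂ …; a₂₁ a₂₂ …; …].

T = [1 0 0 0; 2 12/13 -5/13 0; 0 5/13 12/13 0; 0 0 0 1]

T1 = [1 0 0 0; 0 12/13 -5/13 0; 0 5/13 12/13 0; 0 0 0 1]
T2·T1 = [1 0 0 0; 2 12/13 -5/13 0; 0 5/13 12/13 0; 0 0 0 1]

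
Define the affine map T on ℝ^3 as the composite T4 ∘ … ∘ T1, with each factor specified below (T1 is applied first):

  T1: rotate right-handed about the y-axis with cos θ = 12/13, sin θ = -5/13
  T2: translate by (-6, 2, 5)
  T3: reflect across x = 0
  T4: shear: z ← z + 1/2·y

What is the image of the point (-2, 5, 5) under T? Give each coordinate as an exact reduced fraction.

T(p) = (127/13, 7, 321/26)

T1 rotate right-handed about the y-axis with cos θ = 12/13, sin θ = -5/13: (-2, 5, 5) → (-49/13, 5, 50/13)
T2 translate by (-6, 2, 5): (-49/13, 5, 50/13) → (-127/13, 7, 115/13)
T3 reflect across x = 0: (-127/13, 7, 115/13) → (127/13, 7, 115/13)
T4 shear: z ← z + 1/2·y: (127/13, 7, 115/13) → (127/13, 7, 321/26)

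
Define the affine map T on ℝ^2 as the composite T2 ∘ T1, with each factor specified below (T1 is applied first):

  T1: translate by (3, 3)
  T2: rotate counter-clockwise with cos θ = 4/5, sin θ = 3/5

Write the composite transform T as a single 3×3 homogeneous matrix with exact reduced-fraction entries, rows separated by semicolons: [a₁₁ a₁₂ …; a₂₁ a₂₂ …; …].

T1 = [1 0 3; 0 1 3; 0 0 1]
T2·T1 = [4/5 -3/5 3/5; 3/5 4/5 21/5; 0 0 1]

T = [4/5 -3/5 3/5; 3/5 4/5 21/5; 0 0 1]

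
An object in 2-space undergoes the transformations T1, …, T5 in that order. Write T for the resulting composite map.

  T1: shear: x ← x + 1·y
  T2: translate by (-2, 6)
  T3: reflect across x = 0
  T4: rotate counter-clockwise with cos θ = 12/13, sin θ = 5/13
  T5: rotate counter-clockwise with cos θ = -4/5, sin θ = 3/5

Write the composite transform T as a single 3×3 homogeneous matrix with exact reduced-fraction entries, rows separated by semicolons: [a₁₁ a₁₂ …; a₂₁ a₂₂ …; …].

T1 = [1 1 0; 0 1 0; 0 0 1]
T2·T1 = [1 1 -2; 0 1 6; 0 0 1]
T3·…·T1 = [-1 -1 2; 0 1 6; 0 0 1]
T4·…·T1 = [-12/13 -17/13 -6/13; -5/13 7/13 82/13; 0 0 1]
T5·…·T1 = [63/65 47/65 -222/65; -16/65 -79/65 -346/65; 0 0 1]

T = [63/65 47/65 -222/65; -16/65 -79/65 -346/65; 0 0 1]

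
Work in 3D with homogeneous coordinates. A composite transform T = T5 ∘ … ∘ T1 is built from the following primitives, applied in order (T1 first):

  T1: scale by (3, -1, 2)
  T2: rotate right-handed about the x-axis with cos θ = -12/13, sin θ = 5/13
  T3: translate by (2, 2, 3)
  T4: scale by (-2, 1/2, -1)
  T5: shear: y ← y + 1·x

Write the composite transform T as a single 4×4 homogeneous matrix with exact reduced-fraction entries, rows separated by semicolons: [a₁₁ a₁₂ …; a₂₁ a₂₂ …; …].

T1 = [3 0 0 0; 0 -1 0 0; 0 0 2 0; 0 0 0 1]
T2·T1 = [3 0 0 0; 0 12/13 -10/13 0; 0 -5/13 -24/13 0; 0 0 0 1]
T3·…·T1 = [3 0 0 2; 0 12/13 -10/13 2; 0 -5/13 -24/13 3; 0 0 0 1]
T4·…·T1 = [-6 0 0 -4; 0 6/13 -5/13 1; 0 5/13 24/13 -3; 0 0 0 1]
T5·…·T1 = [-6 0 0 -4; -6 6/13 -5/13 -3; 0 5/13 24/13 -3; 0 0 0 1]

T = [-6 0 0 -4; -6 6/13 -5/13 -3; 0 5/13 24/13 -3; 0 0 0 1]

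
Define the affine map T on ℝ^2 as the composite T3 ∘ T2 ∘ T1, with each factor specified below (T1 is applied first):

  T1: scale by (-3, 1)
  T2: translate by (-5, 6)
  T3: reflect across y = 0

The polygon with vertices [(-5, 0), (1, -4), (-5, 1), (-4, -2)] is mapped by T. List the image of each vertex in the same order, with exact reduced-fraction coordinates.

T1 scale by (-3, 1): (-5, 0) → (15, 0); (1, -4) → (-3, -4); (-5, 1) → (15, 1); (-4, -2) → (12, -2)
T2 translate by (-5, 6): (15, 0) → (10, 6); (-3, -4) → (-8, 2); (15, 1) → (10, 7); (12, -2) → (7, 4)
T3 reflect across y = 0: (10, 6) → (10, -6); (-8, 2) → (-8, -2); (10, 7) → (10, -7); (7, 4) → (7, -4)

image vertices: (10, -6), (-8, -2), (10, -7), (7, -4)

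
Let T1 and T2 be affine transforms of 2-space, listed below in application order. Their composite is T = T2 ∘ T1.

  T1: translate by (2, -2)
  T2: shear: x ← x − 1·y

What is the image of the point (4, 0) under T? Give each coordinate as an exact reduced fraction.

T(p) = (8, -2)

T1 translate by (2, -2): (4, 0) → (6, -2)
T2 shear: x ← x − 1·y: (6, -2) → (8, -2)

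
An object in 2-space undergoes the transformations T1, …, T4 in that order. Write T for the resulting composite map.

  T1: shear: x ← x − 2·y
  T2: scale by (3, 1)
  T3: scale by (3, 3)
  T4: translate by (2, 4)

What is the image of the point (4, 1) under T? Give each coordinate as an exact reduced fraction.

T1 shear: x ← x − 2·y: (4, 1) → (2, 1)
T2 scale by (3, 1): (2, 1) → (6, 1)
T3 scale by (3, 3): (6, 1) → (18, 3)
T4 translate by (2, 4): (18, 3) → (20, 7)

T(p) = (20, 7)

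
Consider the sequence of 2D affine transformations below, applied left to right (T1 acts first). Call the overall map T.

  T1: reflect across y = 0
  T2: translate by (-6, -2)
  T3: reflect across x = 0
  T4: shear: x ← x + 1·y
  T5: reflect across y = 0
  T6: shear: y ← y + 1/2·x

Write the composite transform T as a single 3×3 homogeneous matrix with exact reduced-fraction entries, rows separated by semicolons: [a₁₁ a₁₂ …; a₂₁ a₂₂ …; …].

T = [-1 -1 4; -1/2 1/2 4; 0 0 1]

T1 = [1 0 0; 0 -1 0; 0 0 1]
T2·T1 = [1 0 -6; 0 -1 -2; 0 0 1]
T3·…·T1 = [-1 0 6; 0 -1 -2; 0 0 1]
T4·…·T1 = [-1 -1 4; 0 -1 -2; 0 0 1]
T5·…·T1 = [-1 -1 4; 0 1 2; 0 0 1]
T6·…·T1 = [-1 -1 4; -1/2 1/2 4; 0 0 1]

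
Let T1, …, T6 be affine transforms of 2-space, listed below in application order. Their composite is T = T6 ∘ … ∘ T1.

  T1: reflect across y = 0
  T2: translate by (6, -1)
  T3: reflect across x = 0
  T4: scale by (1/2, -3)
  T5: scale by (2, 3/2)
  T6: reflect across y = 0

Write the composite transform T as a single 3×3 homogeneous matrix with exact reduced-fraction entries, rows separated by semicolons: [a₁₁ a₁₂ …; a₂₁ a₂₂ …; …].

T1 = [1 0 0; 0 -1 0; 0 0 1]
T2·T1 = [1 0 6; 0 -1 -1; 0 0 1]
T3·…·T1 = [-1 0 -6; 0 -1 -1; 0 0 1]
T4·…·T1 = [-1/2 0 -3; 0 3 3; 0 0 1]
T5·…·T1 = [-1 0 -6; 0 9/2 9/2; 0 0 1]
T6·…·T1 = [-1 0 -6; 0 -9/2 -9/2; 0 0 1]

T = [-1 0 -6; 0 -9/2 -9/2; 0 0 1]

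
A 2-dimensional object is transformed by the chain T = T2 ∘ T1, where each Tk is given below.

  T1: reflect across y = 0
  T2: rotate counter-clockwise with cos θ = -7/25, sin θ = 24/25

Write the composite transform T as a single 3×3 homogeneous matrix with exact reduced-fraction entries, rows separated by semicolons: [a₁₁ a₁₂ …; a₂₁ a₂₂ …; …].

T1 = [1 0 0; 0 -1 0; 0 0 1]
T2·T1 = [-7/25 24/25 0; 24/25 7/25 0; 0 0 1]

T = [-7/25 24/25 0; 24/25 7/25 0; 0 0 1]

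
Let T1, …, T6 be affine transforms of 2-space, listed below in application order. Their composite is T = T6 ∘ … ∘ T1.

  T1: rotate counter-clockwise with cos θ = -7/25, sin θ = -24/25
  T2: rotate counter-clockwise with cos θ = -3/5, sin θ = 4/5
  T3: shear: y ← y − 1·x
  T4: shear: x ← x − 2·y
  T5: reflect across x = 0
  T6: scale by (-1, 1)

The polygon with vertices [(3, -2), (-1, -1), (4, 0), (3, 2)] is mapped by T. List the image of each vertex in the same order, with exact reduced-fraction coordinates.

image vertices: (1521/125, -541/125), (103/125, -88/125), (1052/125, -292/125), (57/125, 103/125)

T1 rotate counter-clockwise with cos θ = -7/25, sin θ = -24/25: (3, -2) → (-69/25, -58/25); (-1, -1) → (-17/25, 31/25); (4, 0) → (-28/25, -96/25); (3, 2) → (27/25, -86/25)
T2 rotate counter-clockwise with cos θ = -3/5, sin θ = 4/5: (-69/25, -58/25) → (439/125, -102/125); (-17/25, 31/25) → (-73/125, -161/125); (-28/25, -96/25) → (468/125, 176/125); (27/25, -86/25) → (263/125, 366/125)
T3 shear: y ← y − 1·x: (439/125, -102/125) → (439/125, -541/125); (-73/125, -161/125) → (-73/125, -88/125); (468/125, 176/125) → (468/125, -292/125); (263/125, 366/125) → (263/125, 103/125)
T4 shear: x ← x − 2·y: (439/125, -541/125) → (1521/125, -541/125); (-73/125, -88/125) → (103/125, -88/125); (468/125, -292/125) → (1052/125, -292/125); (263/125, 103/125) → (57/125, 103/125)
T5 reflect across x = 0: (1521/125, -541/125) → (-1521/125, -541/125); (103/125, -88/125) → (-103/125, -88/125); (1052/125, -292/125) → (-1052/125, -292/125); (57/125, 103/125) → (-57/125, 103/125)
T6 scale by (-1, 1): (-1521/125, -541/125) → (1521/125, -541/125); (-103/125, -88/125) → (103/125, -88/125); (-1052/125, -292/125) → (1052/125, -292/125); (-57/125, 103/125) → (57/125, 103/125)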